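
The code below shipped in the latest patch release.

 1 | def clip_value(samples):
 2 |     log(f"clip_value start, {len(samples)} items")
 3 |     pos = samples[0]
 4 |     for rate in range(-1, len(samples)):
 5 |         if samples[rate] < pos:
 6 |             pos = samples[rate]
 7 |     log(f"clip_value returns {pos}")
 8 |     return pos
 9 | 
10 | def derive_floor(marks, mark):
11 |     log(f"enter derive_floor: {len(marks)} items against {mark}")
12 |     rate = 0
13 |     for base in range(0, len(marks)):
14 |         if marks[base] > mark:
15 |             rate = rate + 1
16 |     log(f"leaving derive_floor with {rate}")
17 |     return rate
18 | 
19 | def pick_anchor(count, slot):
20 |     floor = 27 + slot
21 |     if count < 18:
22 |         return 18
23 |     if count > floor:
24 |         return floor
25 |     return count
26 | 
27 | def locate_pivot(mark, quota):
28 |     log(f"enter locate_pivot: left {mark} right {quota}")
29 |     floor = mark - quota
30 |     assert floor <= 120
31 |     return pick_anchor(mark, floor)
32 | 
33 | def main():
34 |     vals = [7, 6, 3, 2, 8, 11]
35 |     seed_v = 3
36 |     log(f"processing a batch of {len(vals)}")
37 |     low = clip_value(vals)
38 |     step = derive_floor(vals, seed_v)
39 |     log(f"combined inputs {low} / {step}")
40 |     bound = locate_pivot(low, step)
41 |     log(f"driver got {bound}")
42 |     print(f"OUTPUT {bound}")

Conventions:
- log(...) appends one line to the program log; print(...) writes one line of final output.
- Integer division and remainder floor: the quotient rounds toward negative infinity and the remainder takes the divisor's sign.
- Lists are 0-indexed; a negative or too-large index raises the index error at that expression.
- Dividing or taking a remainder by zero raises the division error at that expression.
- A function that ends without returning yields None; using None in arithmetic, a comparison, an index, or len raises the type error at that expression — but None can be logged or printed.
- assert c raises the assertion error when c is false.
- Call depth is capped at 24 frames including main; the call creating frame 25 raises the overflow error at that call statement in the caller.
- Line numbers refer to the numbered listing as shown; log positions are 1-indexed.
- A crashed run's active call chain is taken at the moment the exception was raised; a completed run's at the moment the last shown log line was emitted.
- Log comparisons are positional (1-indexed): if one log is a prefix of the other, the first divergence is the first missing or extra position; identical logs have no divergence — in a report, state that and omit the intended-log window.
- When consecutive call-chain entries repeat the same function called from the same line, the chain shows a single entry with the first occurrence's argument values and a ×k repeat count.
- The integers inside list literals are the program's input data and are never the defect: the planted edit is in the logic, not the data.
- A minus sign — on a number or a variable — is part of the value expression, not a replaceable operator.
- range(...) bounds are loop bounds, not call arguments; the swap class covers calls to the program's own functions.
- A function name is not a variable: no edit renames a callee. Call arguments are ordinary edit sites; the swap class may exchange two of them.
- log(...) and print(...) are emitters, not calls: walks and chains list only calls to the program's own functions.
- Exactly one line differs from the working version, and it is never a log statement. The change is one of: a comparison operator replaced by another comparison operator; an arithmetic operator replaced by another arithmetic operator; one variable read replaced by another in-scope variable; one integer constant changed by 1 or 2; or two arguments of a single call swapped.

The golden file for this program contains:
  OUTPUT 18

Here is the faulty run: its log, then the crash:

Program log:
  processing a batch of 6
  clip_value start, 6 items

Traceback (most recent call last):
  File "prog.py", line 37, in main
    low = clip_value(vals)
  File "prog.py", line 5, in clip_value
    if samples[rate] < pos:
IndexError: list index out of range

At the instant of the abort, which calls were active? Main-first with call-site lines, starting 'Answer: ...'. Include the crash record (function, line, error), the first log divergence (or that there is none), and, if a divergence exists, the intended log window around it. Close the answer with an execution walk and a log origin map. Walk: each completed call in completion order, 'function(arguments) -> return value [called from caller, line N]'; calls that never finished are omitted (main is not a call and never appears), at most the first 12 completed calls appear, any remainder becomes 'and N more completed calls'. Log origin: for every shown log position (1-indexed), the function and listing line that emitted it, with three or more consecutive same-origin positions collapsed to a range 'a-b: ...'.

Answer: main -> clip_value (called at line 37).
Core observation: Only 2 log lines were emitted before the run died; the intended continuation was 'clip_value returns 2'.
Crash: clip_value, line 5, IndexError.
First divergence: position 3 — the faulty run's log ends after 2 lines; the working version continues with 'clip_value returns 2'.
Intended log window:
  1: processing a batch of 6
  2: clip_value start, 6 items
  3: clip_value returns 2
  4: enter derive_floor: 6 items against 3
Execution walk:
  (no call completed)
Log origin:
  1: logged in main at line 36
  2: logged in clip_value at line 2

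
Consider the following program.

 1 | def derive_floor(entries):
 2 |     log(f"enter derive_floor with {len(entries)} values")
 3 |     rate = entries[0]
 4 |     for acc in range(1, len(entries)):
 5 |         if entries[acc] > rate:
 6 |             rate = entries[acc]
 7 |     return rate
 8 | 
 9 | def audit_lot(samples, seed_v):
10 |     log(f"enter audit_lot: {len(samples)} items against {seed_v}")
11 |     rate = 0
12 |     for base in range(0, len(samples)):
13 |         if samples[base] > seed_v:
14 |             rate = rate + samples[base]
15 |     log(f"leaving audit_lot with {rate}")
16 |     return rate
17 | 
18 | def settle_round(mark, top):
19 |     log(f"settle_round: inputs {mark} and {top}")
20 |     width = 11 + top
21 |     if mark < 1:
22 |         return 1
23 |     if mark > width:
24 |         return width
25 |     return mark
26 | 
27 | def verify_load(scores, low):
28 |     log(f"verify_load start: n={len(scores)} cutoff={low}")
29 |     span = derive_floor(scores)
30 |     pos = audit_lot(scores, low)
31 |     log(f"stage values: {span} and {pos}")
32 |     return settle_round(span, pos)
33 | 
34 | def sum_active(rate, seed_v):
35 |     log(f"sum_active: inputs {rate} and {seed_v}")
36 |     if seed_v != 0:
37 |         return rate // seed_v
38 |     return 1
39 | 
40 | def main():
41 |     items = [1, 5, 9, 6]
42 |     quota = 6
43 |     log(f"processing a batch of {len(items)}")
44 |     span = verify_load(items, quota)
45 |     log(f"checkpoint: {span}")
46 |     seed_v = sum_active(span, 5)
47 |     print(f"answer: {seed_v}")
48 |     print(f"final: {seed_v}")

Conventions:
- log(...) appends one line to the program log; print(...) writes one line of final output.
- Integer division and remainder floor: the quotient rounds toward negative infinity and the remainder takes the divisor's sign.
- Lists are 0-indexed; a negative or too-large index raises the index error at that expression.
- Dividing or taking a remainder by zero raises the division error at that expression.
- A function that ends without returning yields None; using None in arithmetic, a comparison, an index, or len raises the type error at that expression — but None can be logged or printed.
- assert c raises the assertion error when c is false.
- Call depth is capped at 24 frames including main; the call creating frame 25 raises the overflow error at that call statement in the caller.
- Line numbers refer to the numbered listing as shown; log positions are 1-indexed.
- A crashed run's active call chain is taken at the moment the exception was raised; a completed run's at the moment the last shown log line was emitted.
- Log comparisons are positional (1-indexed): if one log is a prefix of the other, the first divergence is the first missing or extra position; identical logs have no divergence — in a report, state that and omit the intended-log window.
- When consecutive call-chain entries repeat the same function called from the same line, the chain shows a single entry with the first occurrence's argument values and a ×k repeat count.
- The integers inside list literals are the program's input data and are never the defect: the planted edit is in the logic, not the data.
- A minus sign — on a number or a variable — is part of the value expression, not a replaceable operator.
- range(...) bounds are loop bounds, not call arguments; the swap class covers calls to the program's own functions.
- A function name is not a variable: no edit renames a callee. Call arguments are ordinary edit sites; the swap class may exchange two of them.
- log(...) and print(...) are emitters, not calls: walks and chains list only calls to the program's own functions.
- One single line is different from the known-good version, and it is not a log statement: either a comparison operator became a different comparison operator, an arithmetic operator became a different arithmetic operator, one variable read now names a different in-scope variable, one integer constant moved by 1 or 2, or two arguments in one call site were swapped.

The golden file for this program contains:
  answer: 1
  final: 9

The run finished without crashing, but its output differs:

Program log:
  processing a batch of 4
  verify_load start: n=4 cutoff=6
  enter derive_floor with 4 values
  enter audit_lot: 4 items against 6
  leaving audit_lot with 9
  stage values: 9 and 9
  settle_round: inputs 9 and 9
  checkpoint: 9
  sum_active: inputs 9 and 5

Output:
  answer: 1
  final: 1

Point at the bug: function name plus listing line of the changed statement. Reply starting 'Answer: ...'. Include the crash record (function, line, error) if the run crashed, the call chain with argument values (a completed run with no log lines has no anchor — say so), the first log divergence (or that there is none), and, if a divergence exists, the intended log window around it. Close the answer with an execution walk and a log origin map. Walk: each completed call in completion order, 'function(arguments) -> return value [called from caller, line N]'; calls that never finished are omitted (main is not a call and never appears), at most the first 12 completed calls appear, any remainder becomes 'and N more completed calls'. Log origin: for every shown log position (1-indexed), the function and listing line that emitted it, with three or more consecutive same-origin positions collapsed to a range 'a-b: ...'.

Answer: the defect is in main at line 48.
Key observation: Nothing in the log betrays the bug — only the output does.
Call chain: main -> sum_active(9, 5) (called at line 46).
First divergence: none — the logs agree in full.
Execution walk:
  derive_floor([1, 5, 9, 6]) -> 9  [called from verify_load, line 29]
  audit_lot([1, 5, 9, 6], 6) -> 9  [called from verify_load, line 30]
  settle_round(9, 9) -> 9  [called from verify_load, line 32]
  verify_load([1, 5, 9, 6], 6) -> 9  [called from main, line 44]
  sum_active(9, 5) -> 1  [called from main, line 46]
Log line origins:
  1: from main, line 43
  2: from verify_load, line 28
  3: from derive_floor, line 2
  4: from audit_lot, line 10
  5: from audit_lot, line 15
  6: from verify_load, line 31
  7: from settle_round, line 19
  8: from main, line 45
  9: from sum_active, line 35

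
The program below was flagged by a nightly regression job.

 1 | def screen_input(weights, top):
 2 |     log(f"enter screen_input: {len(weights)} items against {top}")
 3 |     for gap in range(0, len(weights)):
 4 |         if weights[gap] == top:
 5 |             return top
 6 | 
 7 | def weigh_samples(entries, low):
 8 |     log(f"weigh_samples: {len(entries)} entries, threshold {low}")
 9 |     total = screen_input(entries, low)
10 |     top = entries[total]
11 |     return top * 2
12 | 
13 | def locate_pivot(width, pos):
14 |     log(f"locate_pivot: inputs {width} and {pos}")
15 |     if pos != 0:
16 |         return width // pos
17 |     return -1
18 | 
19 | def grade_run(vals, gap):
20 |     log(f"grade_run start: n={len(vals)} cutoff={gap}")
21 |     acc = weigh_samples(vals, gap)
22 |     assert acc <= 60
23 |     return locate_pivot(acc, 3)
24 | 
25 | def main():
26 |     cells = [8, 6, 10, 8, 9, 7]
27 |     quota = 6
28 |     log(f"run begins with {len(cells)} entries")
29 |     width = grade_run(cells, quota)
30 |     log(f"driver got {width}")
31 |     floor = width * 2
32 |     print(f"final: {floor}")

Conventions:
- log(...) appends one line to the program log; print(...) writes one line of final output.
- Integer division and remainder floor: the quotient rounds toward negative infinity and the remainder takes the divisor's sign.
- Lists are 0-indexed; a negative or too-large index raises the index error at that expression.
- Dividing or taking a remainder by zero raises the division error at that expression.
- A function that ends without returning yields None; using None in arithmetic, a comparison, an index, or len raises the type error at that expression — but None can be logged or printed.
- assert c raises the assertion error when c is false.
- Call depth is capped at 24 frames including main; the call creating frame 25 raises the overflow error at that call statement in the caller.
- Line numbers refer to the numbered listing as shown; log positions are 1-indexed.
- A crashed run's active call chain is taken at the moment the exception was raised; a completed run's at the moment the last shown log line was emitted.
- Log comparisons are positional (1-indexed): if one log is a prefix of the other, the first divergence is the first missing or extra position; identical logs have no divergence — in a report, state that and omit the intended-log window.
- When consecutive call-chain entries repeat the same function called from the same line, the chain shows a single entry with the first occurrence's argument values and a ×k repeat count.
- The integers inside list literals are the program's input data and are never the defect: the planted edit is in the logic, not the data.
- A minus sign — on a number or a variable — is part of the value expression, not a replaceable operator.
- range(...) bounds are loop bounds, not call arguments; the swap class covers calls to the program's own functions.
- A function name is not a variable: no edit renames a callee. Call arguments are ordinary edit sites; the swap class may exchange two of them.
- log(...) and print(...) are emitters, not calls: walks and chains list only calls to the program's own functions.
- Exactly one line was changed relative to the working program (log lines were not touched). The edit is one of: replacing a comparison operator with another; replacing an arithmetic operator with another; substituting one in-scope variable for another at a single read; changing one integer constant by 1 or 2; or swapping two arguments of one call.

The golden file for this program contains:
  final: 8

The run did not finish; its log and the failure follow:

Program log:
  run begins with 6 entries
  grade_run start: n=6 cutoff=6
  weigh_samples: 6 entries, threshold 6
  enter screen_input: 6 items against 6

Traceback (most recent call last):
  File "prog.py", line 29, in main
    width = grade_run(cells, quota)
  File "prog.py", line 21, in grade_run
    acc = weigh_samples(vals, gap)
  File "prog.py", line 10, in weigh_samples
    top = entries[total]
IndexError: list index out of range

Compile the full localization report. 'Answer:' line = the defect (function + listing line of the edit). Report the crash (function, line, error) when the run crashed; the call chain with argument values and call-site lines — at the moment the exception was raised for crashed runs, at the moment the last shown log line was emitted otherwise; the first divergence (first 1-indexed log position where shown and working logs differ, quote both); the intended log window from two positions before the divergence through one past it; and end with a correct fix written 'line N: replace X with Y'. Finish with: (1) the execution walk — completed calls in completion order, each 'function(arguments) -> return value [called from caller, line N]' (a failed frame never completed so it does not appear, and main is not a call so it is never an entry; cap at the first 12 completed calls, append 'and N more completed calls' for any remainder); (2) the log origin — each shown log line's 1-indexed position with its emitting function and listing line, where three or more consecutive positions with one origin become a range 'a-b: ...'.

Answer: the defect is in screen_input at line 5.
Key fact: A complete run would log 'locate_pivot: inputs 12 and 3' next, but this one stopped at 4 lines.
Crash: weigh_samples, line 10, IndexError.
Call chain: main -> grade_run([8, 6, 10, 8, 9, 7], 6) (called at line 29) -> weigh_samples([8, 6, 10, 8, 9, 7], 6) (called at line 21).
First divergence: position 5 — the faulty run's log ends after 4 lines; the working version continues with 'locate_pivot: inputs 12 and 3'.
Intended log window:
  3: weigh_samples: 6 entries, threshold 6
  4: enter screen_input: 6 items against 6
  5: locate_pivot: inputs 12 and 3
  6: driver got 4
Execution walk:
  screen_input([8, 6, 10, 8, 9, 7], 6) -> 6  [called from weigh_samples, line 9]
Log line origins:
  1 — main, line 28
  2 — grade_run, line 20
  3 — weigh_samples, line 8
  4 — screen_input, line 2
A correct fix: line 5: replace `top` with `gap`.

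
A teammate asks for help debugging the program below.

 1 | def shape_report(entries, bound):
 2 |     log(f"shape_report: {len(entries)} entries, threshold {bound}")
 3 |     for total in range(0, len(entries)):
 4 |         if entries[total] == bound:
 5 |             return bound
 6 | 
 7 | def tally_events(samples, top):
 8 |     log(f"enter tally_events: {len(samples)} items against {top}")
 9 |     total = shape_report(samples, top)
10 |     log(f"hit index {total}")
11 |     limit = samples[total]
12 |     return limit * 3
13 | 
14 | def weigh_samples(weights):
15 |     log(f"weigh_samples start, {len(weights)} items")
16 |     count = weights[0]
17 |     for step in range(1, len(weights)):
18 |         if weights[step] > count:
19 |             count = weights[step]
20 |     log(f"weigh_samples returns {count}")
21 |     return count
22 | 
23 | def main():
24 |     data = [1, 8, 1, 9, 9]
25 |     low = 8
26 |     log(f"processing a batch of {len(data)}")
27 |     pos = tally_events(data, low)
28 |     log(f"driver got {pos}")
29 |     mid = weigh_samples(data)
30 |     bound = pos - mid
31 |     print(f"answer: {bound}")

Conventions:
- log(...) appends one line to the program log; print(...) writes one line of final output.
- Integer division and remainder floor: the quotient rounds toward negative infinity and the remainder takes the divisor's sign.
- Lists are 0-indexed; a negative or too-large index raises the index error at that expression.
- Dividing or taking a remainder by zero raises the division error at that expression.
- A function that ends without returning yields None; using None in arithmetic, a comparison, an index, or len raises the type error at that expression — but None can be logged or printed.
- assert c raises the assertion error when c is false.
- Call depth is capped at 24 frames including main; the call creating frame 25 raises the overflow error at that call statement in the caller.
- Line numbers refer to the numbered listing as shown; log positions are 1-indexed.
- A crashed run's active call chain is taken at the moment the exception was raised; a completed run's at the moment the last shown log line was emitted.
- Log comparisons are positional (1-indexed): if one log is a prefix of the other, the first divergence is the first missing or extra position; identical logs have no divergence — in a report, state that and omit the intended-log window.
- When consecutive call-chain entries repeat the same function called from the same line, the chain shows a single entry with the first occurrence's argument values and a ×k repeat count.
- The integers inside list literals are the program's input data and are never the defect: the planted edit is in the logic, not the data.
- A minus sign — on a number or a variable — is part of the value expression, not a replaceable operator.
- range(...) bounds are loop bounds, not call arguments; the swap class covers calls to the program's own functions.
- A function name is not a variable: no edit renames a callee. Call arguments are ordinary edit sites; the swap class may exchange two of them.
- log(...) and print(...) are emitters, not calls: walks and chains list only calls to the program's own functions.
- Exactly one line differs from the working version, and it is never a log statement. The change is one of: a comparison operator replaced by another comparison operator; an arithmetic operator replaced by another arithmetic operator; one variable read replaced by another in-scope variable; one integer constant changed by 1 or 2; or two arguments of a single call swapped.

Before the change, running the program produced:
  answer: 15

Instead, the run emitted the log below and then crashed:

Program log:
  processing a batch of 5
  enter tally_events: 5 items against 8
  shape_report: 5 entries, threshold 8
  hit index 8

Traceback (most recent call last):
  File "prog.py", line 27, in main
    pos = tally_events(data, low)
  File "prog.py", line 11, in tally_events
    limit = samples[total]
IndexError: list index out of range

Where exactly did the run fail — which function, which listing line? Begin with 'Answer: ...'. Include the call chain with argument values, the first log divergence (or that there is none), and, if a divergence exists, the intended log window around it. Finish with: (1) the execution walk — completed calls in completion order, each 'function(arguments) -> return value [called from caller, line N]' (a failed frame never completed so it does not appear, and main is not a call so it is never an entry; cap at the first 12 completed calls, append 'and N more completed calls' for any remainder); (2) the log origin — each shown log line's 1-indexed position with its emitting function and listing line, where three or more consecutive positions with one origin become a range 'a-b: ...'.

Answer: the error was raised in tally_events, line 11.
Key fact: Position 4 is the first bad log line: 'hit index 8' should read 'hit index 1'.
Call chain: main -> tally_events([1, 8, 1, 9, 9], 8) (called at line 27).
First divergence: position 4 — the shown line 'hit index 8' should read 'hit index 1'.
Intended log window:
  2: enter tally_events: 5 items against 8
  3: shape_report: 5 entries, threshold 8
  4: hit index 1
  5: driver got 24
Execution walk:
  shape_report([1, 8, 1, 9, 9], 8) -> 8  [called from tally_events, line 9]
Origin of each log line:
  1: logged in main at line 26
  2: logged in tally_events at line 8
  3: logged in shape_report at line 2
  4: logged in tally_events at line 10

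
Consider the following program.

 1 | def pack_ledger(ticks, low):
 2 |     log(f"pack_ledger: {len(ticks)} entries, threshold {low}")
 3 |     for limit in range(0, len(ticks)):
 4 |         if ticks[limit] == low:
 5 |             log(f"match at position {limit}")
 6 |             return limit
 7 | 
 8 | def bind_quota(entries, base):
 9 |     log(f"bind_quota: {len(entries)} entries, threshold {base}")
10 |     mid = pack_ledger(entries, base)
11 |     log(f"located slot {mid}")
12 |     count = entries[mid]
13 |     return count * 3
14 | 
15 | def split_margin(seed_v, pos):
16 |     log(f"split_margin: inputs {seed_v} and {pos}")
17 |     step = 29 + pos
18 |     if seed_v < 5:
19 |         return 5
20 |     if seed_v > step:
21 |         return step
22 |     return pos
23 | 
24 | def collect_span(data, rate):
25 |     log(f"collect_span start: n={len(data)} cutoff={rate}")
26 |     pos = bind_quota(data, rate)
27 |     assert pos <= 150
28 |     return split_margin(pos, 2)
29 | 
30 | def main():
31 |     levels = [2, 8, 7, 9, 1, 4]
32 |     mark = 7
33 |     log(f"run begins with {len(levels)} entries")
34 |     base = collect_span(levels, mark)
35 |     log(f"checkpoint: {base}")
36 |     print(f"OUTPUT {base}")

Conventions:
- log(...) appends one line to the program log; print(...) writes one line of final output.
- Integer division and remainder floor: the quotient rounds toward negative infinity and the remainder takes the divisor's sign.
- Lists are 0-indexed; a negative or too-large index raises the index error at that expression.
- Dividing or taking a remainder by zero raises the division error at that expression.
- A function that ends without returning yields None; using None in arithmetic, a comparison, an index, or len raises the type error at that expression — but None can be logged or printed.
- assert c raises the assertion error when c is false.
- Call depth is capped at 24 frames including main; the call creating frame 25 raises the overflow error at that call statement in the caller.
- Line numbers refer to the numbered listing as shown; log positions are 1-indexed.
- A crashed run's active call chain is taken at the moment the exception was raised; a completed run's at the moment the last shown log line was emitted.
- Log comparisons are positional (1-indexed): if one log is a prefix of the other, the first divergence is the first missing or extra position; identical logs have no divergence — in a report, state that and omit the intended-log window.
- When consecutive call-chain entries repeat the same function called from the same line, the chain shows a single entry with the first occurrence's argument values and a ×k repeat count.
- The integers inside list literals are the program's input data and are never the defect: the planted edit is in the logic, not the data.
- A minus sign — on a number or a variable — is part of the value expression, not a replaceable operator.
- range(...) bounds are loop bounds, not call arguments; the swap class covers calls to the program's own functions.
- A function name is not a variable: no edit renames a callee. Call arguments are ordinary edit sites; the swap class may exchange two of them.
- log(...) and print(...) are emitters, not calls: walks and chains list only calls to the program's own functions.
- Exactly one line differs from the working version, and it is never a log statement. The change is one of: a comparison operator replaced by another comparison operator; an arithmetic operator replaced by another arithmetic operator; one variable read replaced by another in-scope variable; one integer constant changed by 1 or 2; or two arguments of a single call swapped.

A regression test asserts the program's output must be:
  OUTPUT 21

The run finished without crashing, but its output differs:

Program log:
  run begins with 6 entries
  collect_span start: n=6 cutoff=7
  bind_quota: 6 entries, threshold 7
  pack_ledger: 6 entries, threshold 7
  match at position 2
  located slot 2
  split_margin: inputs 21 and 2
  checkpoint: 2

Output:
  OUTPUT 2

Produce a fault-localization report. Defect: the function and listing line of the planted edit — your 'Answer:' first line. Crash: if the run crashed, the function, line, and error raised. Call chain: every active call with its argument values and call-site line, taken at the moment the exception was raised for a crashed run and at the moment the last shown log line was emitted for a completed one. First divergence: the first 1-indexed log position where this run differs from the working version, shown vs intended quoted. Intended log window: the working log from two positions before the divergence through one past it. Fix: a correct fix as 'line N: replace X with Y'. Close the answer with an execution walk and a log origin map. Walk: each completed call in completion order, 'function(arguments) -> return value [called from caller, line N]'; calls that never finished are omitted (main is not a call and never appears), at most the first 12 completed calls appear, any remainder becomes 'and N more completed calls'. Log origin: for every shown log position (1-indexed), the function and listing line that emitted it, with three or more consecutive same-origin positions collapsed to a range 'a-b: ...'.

Answer: the defect is in split_margin at line 22.
Core observation: The earliest visible damage is log position 8 — 'checkpoint: 2' rather than the intended 'checkpoint: 21'.
Call chain: main.
First divergence: position 8 — the shown line 'checkpoint: 2' should read 'checkpoint: 21'.
Intended log window:
  6: located slot 2
  7: split_margin: inputs 21 and 2
  8: checkpoint: 21
Execution walk:
  pack_ledger([2, 8, 7, 9, 1, 4], 7) -> 2  [called from bind_quota, line 10]
  bind_quota([2, 8, 7, 9, 1, 4], 7) -> 21  [called from collect_span, line 26]
  split_margin(21, 2) -> 2  [called from collect_span, line 28]
  collect_span([2, 8, 7, 9, 1, 4], 7) -> 2  [called from main, line 34]
Log line origins:
  1 — main, line 33
  2 — collect_span, line 25
  3 — bind_quota, line 9
  4 — pack_ledger, line 2
  5 — pack_ledger, line 5
  6 — bind_quota, line 11
  7 — split_margin, line 16
  8 — main, line 35
A correct fix: line 22: replace `pos` with `seed_v`.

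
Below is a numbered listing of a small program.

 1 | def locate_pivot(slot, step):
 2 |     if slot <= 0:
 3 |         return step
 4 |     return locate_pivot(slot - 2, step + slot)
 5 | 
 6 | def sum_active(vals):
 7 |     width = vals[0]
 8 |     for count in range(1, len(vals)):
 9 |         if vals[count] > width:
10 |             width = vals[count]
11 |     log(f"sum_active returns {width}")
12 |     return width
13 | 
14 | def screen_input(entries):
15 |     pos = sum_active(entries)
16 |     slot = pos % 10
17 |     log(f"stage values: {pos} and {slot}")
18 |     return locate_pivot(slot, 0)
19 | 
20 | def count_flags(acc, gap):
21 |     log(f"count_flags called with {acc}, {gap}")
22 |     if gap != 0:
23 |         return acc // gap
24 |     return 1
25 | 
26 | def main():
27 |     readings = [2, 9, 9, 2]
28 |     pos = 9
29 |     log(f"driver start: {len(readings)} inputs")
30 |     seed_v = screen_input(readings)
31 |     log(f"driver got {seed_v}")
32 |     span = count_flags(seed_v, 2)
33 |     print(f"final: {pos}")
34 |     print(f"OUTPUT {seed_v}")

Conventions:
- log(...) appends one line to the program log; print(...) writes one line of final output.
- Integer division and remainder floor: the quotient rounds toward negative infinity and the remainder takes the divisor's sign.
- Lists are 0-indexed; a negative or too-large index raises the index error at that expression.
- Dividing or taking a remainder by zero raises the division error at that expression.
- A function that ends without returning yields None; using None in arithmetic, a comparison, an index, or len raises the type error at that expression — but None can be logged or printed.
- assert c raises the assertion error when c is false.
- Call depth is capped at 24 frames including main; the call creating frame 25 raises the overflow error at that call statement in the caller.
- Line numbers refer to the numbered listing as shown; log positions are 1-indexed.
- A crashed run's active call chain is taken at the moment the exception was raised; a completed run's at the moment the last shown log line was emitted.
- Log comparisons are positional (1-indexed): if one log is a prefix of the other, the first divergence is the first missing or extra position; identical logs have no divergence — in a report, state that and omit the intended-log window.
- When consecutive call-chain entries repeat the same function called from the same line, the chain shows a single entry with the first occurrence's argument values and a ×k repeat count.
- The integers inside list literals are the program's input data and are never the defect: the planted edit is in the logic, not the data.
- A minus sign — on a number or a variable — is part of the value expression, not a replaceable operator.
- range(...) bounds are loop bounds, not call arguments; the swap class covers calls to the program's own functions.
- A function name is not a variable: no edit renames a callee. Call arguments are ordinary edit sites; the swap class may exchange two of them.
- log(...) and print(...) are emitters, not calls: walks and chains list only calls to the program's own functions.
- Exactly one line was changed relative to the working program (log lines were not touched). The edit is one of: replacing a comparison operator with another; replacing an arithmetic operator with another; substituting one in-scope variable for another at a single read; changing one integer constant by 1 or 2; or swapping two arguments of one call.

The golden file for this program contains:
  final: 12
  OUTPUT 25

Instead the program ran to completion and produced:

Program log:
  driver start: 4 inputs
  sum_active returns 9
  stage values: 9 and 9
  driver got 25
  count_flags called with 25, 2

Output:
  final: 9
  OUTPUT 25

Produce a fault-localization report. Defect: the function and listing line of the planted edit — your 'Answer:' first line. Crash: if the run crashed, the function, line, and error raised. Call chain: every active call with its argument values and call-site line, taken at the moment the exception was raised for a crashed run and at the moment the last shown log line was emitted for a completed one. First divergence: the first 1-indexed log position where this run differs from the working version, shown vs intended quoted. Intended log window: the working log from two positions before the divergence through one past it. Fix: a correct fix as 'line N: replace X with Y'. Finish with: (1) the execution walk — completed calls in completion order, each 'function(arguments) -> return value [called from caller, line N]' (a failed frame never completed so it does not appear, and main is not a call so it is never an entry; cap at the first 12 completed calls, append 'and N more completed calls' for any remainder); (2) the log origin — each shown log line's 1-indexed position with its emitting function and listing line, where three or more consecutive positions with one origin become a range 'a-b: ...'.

Answer: the defect is in main at line 33.
Key fact: Log streams are identical — the defect surfaces only in the printed output.
Call chain: main -> count_flags(25, 2) (called at line 32).
First divergence: none — the logs agree in full.
Execution walk:
  sum_active([2, 9, 9, 2]) -> 9  [called from screen_input, line 15]
  locate_pivot(-1, 25) -> 25  [called from locate_pivot, line 4]
  locate_pivot(1, 24) -> 25  [called from locate_pivot, line 4]
  locate_pivot(3, 21) -> 25  [called from locate_pivot, line 4]
  locate_pivot(5, 16) -> 25  [called from locate_pivot, line 4]
  locate_pivot(7, 9) -> 25  [called from locate_pivot, line 4]
  locate_pivot(9, 0) -> 25  [called from screen_input, line 18]
  screen_input([2, 9, 9, 2]) -> 25  [called from main, line 30]
  count_flags(25, 2) -> 12  [called from main, line 32]
Log origins:
  1: from main, line 29
  2: from sum_active, line 11
  3: from screen_input, line 17
  4: from main, line 31
  5: from count_flags, line 21
A correct fix: line 33: replace `pos` with `span`.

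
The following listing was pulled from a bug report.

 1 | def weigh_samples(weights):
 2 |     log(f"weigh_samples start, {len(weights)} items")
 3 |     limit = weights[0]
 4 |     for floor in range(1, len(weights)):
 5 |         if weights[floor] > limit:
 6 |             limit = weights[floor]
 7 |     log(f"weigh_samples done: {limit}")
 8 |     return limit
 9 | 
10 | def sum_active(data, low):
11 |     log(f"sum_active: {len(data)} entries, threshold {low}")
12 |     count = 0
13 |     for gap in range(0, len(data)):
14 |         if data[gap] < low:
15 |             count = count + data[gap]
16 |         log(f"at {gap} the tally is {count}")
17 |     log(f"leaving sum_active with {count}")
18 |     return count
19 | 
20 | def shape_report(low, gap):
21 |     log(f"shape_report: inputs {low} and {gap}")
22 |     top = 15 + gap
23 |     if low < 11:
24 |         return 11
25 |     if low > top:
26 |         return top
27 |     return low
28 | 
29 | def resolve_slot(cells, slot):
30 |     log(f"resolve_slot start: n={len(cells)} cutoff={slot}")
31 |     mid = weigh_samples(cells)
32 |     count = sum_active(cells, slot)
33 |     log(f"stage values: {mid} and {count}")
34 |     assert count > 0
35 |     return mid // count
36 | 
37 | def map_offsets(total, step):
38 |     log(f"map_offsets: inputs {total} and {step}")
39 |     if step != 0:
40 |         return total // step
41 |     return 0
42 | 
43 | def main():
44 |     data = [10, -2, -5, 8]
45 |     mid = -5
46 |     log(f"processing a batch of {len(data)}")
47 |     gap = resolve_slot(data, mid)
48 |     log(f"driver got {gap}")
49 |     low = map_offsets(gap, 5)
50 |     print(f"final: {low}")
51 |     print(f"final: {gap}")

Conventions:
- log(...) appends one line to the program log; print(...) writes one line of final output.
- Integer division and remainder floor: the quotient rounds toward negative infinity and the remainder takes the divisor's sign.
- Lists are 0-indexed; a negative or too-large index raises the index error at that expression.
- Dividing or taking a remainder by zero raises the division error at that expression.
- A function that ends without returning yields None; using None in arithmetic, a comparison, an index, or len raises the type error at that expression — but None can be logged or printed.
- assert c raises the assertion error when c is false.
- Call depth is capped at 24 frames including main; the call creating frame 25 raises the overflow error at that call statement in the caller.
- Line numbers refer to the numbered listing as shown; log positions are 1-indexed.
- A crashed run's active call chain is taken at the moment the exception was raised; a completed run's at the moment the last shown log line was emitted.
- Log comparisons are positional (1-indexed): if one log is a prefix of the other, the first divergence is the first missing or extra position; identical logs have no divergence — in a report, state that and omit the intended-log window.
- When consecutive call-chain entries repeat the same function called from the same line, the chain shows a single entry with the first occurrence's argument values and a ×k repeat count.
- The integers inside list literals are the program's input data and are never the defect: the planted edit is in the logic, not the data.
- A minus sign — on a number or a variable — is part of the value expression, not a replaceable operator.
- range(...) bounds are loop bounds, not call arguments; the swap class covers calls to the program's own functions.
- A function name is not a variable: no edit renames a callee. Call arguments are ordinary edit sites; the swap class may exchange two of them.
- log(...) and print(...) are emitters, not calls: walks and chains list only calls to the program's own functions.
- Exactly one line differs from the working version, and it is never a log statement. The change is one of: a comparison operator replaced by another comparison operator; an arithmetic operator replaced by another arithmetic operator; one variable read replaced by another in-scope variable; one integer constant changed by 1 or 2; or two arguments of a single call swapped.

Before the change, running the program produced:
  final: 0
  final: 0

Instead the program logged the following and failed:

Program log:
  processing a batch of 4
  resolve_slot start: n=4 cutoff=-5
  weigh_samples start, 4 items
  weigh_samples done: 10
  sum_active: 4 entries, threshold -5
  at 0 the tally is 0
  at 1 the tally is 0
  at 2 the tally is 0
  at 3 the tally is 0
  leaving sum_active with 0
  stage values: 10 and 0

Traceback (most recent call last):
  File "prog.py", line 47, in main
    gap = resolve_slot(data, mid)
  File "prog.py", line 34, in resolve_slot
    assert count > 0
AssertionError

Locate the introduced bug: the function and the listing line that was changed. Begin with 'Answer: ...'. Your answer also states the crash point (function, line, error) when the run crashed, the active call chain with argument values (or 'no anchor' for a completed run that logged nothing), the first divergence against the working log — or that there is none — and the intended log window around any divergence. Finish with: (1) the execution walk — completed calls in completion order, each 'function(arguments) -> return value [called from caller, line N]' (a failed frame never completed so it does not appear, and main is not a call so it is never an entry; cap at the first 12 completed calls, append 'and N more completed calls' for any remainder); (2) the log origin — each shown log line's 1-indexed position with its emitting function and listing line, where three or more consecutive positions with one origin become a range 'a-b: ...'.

Answer: the defect is in sum_active at line 14.
Key fact: At log position 6 the runs split — shown 'at 0 the tally is 0', but the working version logs 'at 0 the tally is 10'.
Crash: resolve_slot, line 34, AssertionError.
Call chain: main -> resolve_slot([10, -2, -5, 8], -5) (called at line 47).
First divergence: position 6; shown 'at 0 the tally is 0' vs intended 'at 0 the tally is 10'.
Intended log window:
  4: weigh_samples done: 10
  5: sum_active: 4 entries, threshold -5
  6: at 0 the tally is 10
  7: at 1 the tally is 8
Execution walk:
  weigh_samples([10, -2, -5, 8]) -> 10  [called from resolve_slot, line 31]
  sum_active([10, -2, -5, 8], -5) -> 0  [called from resolve_slot, line 32]
Log line origins:
  1 — main, line 46
  2 — resolve_slot, line 30
  3 — weigh_samples, line 2
  4 — weigh_samples, line 7
  5 — sum_active, line 11
  6-9 — sum_active, line 16
  10 — sum_active, line 17
  11 — resolve_slot, line 33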